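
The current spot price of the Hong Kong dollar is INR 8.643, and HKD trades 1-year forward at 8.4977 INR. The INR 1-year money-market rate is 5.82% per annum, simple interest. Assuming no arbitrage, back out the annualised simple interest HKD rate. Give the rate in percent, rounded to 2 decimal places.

7.63%

T = 1 year.
CIP gives F = S · g_INR/g_HKD, so g_INR/g_HKD = 8.4977/8.643 = 0.9831887.
INR growth factor: 1 + 0.0582×1 = 1.058200.
So the HKD growth factor = 1.0762939.
(1.0762939 − 1)/T = 0.076294, i.e. 7.63%.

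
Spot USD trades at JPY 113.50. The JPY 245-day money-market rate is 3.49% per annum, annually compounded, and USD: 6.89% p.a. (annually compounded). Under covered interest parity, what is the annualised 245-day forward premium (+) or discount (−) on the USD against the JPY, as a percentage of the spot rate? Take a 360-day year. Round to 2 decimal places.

-3.20%

T = 245/360 years.
No-arbitrage forward: 113.5 × 1.023621 / 1.0463893 = 111.03036 JPY/USD.
Annualised premium = (F − S)/S × (1/T) = (111.03036 − 113.5)/113.5 ÷ (245/360) = -3.20%.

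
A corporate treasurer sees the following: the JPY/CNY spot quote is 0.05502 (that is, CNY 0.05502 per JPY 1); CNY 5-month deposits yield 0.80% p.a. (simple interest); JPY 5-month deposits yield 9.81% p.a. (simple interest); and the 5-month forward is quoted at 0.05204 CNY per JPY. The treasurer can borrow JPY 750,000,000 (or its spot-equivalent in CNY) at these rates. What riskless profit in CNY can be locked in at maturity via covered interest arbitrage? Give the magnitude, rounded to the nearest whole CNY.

T = 5/12 years.
Route A — deposit JPY, sell forward: 750,000,000 × 1.040875 × 0.05204 = CNY 40,625,351.25.
Route B — convert at spot, deposit CNY: 750,000,000 × 0.05502 × 1.0033333333 = CNY 41,402,550.00.
The quoted forward undervalues JPY, so borrow JPY, convert to CNY at spot, deposit the CNY at 0.80%, and buy JPY forward at 0.05204 to cover the loan.
Arbitrage profit = |40,625,351.25 − 41,402,550.00| = CNY 777,199.

CNY 777,199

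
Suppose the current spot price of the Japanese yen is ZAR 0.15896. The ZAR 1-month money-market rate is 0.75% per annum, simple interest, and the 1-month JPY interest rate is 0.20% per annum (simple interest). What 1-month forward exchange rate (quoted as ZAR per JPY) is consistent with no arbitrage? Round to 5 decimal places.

0.15903

T = 1/12 years.
ZAR growth factor: 1 + 0.0075×1/12 = 1.000625.
JPY growth factor: 1 + 0.0020×1/12 = 1.0001667.
CIP: F = S · (grow ZAR)/(grow JPY) = 0.15896 × 1.000625/1.0001667 = 0.1590328 ZAR per JPY.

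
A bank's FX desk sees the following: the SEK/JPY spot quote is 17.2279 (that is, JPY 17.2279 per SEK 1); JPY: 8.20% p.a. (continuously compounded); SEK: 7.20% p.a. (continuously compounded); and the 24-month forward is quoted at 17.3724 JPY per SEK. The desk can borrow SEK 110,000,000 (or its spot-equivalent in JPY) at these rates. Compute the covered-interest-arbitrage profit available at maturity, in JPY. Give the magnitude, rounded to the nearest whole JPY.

T = 2 years.
Route A — deposit SEK, sell forward: 110,000,000 × 1.154884108525 × 17.3724 = JPY 2,206,941,955.56.
Route B — convert at spot, deposit JPY: 110,000,000 × 17.2279 × 1.178214315093 = JPY 2,232,797,423.89.
The quoted forward undervalues SEK, so borrow SEK, convert to JPY at spot, deposit the JPY at 8.20%, and buy SEK forward at 17.3724 to cover the loan.
The gap between the two covered legs is JPY 25,855,468.

JPY 25,855,468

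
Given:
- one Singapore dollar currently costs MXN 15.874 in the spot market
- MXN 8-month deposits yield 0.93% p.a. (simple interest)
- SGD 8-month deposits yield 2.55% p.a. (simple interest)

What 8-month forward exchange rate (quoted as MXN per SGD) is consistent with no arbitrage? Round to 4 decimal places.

15.7054

T = 8/12 years.
MXN growth factor: 1 + 0.0093×8/12 = 1.006200.
Growth of 1 SGD over T: 1 + 0.0255×8/12 = 1.017000.
So F = 15.874 × 1.006200 / 1.017000 = 15.705427 (MXN/SGD).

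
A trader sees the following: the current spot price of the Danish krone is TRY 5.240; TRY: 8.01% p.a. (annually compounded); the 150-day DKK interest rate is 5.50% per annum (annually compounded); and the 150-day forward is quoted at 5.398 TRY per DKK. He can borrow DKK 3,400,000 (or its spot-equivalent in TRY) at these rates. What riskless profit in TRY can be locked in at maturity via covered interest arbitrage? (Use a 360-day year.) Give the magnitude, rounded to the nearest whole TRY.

TRY 369,960

T = 150/360 years.
Keep in DKK, deliver into the forward: 3,400,000·1.0225593517·5.398 = TRY 18,767,236.29.
Swap to TRY now, deposit: 3,400,000·5.240·1.0326266264 = TRY 18,397,275.98.
The quoted forward overvalues DKK, so borrow TRY, buy DKK at spot, deposit the DKK at 5.50%, and sell the proceeds forward at 5.398.
The gap between the two covered legs is TRY 369,960.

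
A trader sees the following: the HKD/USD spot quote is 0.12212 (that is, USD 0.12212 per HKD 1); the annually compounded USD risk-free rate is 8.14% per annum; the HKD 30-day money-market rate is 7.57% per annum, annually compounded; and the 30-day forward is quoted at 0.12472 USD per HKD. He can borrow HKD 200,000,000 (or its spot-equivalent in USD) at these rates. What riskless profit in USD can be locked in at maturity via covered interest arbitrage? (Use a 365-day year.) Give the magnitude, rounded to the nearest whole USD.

T = 30/365 years.
Invest the HKD and cover forward: 200,000,000 × 1.0060156888 × 0.12472 = USD 25,094,055.34.
Convert at spot and invest in USD: 200,000,000 × 0.12212 × 1.0064527709 = USD 24,581,602.48.
The quoted forward overvalues HKD, so borrow USD, buy HKD at spot, deposit the HKD at 7.57%, and sell the proceeds forward at 0.12472.
Arbitrage profit = |25,094,055.34 − 24,581,602.48| = USD 512,453.

USD 512,453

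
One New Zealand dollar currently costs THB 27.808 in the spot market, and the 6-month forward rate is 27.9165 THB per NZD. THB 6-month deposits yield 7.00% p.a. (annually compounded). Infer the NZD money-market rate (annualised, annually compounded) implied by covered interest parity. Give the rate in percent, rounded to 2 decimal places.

T = 6/12 years.
F/S = 27.9165/27.808 = 1.0039018 = (growth of THB) / (growth of NZD).
The THB side grows by (1 + 0.0700)^(6/12) = 1.034408.
Hence g_NZD = 1.0303876.
r = 1.0303876^(12/6) − 1 = 0.061699 → 6.17%.

6.17%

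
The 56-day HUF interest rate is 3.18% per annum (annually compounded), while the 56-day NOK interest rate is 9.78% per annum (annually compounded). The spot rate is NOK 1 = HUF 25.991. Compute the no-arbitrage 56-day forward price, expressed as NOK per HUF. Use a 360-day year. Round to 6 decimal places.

T = 56/360 years.
HUF growth factor: (1 + 0.0318)^(56/360) = 1.0048815.
NOK accumulates by (1 + 0.0978)^(56/360) = 1.0146205.
CIP: F = S · (grow HUF)/(grow NOK) = 25.991 × 1.0048815/1.0146205 = 25.74152 HUF per NOK.
Invert for NOK per HUF: 1 / 25.74152 = 0.038848.

0.038848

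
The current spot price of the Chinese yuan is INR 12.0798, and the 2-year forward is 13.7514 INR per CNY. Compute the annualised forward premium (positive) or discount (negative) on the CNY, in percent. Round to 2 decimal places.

+6.92%

T = 2 years.
CNY trades forward at +13.83798% vs spot over the period.
Per annum: 0.1383798 / 2 = 0.069190 = 6.92%.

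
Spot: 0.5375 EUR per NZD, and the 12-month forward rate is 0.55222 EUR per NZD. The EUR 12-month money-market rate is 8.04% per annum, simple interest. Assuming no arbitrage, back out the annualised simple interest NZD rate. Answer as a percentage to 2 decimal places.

5.16%

T = 1 year.
By CIP, F/S equals the EUR-to-NZD growth ratio: 0.55222/0.5375 = 1.0273860.
EUR growth factor: 1 + 0.0804×1 = 1.080400.
That pins the NZD growth at 1.0516009.
(1.0516009 − 1)/T = 0.051601, i.e. 5.16%.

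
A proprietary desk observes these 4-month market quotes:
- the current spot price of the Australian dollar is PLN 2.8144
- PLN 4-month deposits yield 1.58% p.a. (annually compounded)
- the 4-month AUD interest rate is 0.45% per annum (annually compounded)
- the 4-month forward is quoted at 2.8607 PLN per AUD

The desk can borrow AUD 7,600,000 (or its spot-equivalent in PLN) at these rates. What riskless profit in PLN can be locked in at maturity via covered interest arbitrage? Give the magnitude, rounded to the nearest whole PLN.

T = 4/12 years.
Invest the AUD and cover forward: 7,600,000 × 1.0014977556 × 2.8607 = PLN 21,773,883.18.
Convert at spot and invest in PLN: 7,600,000 × 2.8144 × 1.0052391698 = PLN 21,501,502.91.
The quoted forward overvalues AUD, so borrow PLN, buy AUD at spot, deposit the AUD at 0.45%, and sell the proceeds forward at 2.8607.
Profit = 21,773,883.18 − 21,501,502.91 = PLN 272,380.

PLN 272,380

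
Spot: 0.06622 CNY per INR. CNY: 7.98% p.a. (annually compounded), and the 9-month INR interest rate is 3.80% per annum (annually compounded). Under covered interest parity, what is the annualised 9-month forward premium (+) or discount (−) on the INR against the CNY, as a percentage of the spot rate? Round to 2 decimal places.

+4.01%

T = 9/12 years.
CIP forward (CNY per INR) = 0.06622 × 1.059272/1.0283667 = 0.06821010.
(F − S)/S ÷ T = (0.06821010 − 0.06622)/0.06622/(9/12) = 0.040070 → 4.01%.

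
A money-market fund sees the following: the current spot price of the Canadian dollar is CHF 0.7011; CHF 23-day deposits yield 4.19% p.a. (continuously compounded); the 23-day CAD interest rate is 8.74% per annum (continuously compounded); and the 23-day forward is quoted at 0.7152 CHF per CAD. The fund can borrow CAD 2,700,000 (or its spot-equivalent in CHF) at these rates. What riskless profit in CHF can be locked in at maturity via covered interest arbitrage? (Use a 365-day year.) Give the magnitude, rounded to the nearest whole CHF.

CHF 43,730

T = 23/365 years.
Keep in CAD, deliver into the forward: 2,700,000·1.005522591·0.7152 = CHF 1,941,704.34.
Swap to CHF now, deposit: 2,700,000·0.7011·1.002643763 = CHF 1,897,974.56.
The quoted forward overvalues CAD, so borrow CHF, buy CAD at spot, deposit the CAD at 8.74%, and sell the proceeds forward at 0.7152.
The gap between the two covered legs is CHF 43,730.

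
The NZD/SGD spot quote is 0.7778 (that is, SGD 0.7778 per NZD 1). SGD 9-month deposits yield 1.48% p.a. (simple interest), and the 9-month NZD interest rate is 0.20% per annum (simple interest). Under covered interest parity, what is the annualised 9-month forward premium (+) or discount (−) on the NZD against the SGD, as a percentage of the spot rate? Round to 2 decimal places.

+1.28%

T = 9/12 years.
CIP forward (SGD per NZD) = 0.7778 × 1.011100/1.001500 = 0.7852557.
Annualised premium = (F − S)/S × (1/T) = (0.7852557 − 0.7778)/0.7778 ÷ (9/12) = 1.28%.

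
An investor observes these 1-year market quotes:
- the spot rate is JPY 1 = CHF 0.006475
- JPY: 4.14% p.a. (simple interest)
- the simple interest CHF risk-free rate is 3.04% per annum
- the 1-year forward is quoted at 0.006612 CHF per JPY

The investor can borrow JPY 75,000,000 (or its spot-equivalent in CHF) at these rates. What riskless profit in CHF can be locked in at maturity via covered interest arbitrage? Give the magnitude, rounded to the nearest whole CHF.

T = 1 year.
Invest the JPY and cover forward: 75,000,000 × 1.041400 × 0.006612 = CHF 516,430.26.
Convert at spot and invest in CHF: 75,000,000 × 0.006475 × 1.030400 = CHF 500,388.00.
The quoted forward overvalues JPY, so borrow CHF, buy JPY at spot, deposit the JPY at 4.14%, and sell the proceeds forward at 0.006612.
The gap between the two covered legs is CHF 16,042.

CHF 16,042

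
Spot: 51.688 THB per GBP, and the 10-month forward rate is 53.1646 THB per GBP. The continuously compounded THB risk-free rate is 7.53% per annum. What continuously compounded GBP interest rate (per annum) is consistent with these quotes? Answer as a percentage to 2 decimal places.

4.15%

T = 10/12 years.
CIP gives F = S · g_THB/g_GBP, so g_THB/g_GBP = 53.1646/51.688 = 1.0285676.
The THB side grows by e^(0.0753×10/12) = 1.0647606.
So the GBP growth factor = 1.0351878.
Take logs: ln 1.0351878 / (10/12) = 0.041499, so 4.15%.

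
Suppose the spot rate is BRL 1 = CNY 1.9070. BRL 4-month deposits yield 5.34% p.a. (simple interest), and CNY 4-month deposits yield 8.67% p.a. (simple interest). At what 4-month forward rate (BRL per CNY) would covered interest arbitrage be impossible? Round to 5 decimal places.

0.51873

T = 4/12 years.
Growth of 1 CNY over T: 1 + 0.0867×4/12 = 1.028900.
Growth of 1 BRL over T: 1 + 0.0534×4/12 = 1.017800.
So F = 1.907 × 1.028900 / 1.017800 = 1.927798 (CNY/BRL).
Quoted the other way: 1/1.927798 = 0.51873 BRL per CNY.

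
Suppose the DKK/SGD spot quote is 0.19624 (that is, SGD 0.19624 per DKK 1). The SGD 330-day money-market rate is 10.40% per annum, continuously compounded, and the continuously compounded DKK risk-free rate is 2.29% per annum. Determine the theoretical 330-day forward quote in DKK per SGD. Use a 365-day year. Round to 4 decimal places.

T = 330/365 years.
SGD accumulates by e^(0.1040×330/365) = 1.0985898.
Growth of 1 DKK over T: e^(0.0229×330/365) = 1.0209199.
Forward (SGD per DKK) = 0.19624 × 1.0985898 / 1.0209199 = 0.2111696.
Invert for DKK per SGD: 1 / 0.2111696 = 4.7355.

4.7355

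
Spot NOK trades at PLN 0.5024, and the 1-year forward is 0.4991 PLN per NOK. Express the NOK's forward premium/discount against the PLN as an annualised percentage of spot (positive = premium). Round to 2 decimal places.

T = 1 year.
(F − S)/S = (0.4991 − 0.5024)/0.5024 = -0.0065685.
Annualise by dividing by T: -0.0065685 / 1 = -0.006568 → -0.66%.

-0.66%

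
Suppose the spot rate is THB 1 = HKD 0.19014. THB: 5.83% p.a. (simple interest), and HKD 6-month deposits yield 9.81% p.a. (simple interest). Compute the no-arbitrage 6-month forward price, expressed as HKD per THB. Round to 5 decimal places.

T = 6/12 years.
Growth of 1 HKD over T: 1 + 0.0981×6/12 = 1.049050.
THB growth factor: 1 + 0.0583×6/12 = 1.029150.
So F = 0.19014 × 1.049050 / 1.029150 = 0.1938166 (HKD/THB).

0.19382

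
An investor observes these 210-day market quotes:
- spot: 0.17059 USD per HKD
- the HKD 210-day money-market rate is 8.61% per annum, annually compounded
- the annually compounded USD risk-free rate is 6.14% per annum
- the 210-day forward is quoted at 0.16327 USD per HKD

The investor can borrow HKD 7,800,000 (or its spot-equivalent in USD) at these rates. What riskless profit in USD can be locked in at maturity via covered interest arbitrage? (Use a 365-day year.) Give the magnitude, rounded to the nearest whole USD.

USD 41,528

T = 210/365 years.
Invest the HKD and cover forward: 7,800,000 × 1.048666579 × 0.16327 = USD 1,335,483.18.
Convert at spot and invest in USD: 7,800,000 × 0.17059 × 1.034878431 = USD 1,377,011.31.
The quoted forward undervalues HKD, so borrow HKD, convert to USD at spot, deposit the USD at 6.14%, and buy HKD forward at 0.16327 to cover the loan.
Arbitrage profit = |1,335,483.18 − 1,377,011.31| = USD 41,528.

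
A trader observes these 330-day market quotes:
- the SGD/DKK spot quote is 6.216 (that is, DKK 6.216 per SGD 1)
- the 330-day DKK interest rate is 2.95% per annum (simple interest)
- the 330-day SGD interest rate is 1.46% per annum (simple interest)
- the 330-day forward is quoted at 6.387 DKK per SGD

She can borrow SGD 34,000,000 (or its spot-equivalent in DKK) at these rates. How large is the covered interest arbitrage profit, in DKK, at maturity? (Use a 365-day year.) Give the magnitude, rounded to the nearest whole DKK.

DKK 3,043,681

T = 330/365 years.
Keep in SGD, deliver into the forward: 34,000,000·1.013200·6.387 = DKK 220,024,485.60.
Swap to DKK now, deposit: 34,000,000·6.216·1.02667123288 = DKK 216,980,805.04.
The quoted forward overvalues SGD, so borrow DKK, buy SGD at spot, deposit the SGD at 1.46%, and sell the proceeds forward at 6.387.
Arbitrage profit = |220,024,485.60 − 216,980,805.04| = DKK 3,043,681.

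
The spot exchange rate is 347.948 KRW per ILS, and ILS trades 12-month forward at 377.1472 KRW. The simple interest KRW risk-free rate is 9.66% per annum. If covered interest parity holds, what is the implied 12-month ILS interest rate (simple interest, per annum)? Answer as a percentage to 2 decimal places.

T = 1 year.
By CIP, F/S equals the KRW-to-ILS growth ratio: 377.1472/347.948 = 1.0839183.
The KRW side grows by 1 + 0.0966×1 = 1.096600.
So the ILS growth factor = 1.0116999.
r = (1.0116999 − 1)/1 = 0.011700 → 1.17%.

1.17%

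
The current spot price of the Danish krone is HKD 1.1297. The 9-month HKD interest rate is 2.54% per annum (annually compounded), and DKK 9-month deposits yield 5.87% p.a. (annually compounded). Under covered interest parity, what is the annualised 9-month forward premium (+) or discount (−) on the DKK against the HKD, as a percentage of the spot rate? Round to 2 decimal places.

-3.16%

T = 9/12 years.
F = S · g_HKD/g_DKK = 1.1297 × 1.0189901/1.0437096 = 1.1029439.
(F − S)/S ÷ T = (1.1029439 − 1.1297)/1.1297/(9/12) = -0.031579 → -3.16%.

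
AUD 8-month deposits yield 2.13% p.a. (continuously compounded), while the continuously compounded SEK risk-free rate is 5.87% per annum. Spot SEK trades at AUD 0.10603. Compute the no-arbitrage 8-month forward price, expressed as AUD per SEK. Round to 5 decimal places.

T = 8/12 years.
Growth of 1 AUD over T: e^(0.0213×8/12) = 1.0143013.
SEK growth factor: e^(0.0587×8/12) = 1.0399091.
So F = 0.10603 × 1.0143013 / 1.0399091 = 0.1034190 (AUD/SEK).

0.10342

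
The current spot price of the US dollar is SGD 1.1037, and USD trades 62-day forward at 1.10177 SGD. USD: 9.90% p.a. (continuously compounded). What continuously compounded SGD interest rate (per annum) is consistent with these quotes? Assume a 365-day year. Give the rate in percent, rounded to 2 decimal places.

T = 62/365 years.
By CIP, F/S equals the SGD-to-USD growth ratio: 1.10177/1.1037 = 0.9982513.
USD growth factor: e^(0.0990×62/365) = 1.0169586.
That pins the SGD growth at 1.0151802.
r = ln(1.0151802)/(62/365) = 0.088696 → 8.87%.

8.87%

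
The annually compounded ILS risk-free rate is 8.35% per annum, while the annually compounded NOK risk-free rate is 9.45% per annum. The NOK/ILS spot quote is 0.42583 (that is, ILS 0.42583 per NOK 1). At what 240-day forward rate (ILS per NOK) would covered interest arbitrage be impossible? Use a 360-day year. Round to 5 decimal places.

0.42297

T = 240/360 years.
Growth of 1 ILS over T: (1 + 0.0835)^(240/360) = 1.0549194.
NOK growth factor: (1 + 0.0945)^(240/360) = 1.0620473.
CIP: F = S · (grow ILS)/(grow NOK) = 0.42583 × 1.0549194/1.0620473 = 0.4229721 ILS per NOK.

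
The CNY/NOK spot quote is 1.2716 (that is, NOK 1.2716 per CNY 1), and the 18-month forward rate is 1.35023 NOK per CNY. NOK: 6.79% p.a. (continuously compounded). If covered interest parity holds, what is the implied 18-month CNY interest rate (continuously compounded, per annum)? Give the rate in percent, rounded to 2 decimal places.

2.79%

T = 18/12 years.
F/S = 1.35023/1.2716 = 1.0618355 = (growth of NOK) / (growth of CNY).
NOK growth factor: e^(0.0679×18/12) = 1.1072174.
So the CNY growth factor = 1.0427391.
r = ln(1.0427391)/(18/12) = 0.027901 → 2.79%.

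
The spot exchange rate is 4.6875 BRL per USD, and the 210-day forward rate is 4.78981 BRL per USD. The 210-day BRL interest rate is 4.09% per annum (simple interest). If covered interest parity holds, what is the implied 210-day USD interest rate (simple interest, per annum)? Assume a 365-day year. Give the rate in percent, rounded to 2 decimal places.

0.29%

T = 210/365 years.
CIP gives F = S · g_BRL/g_USD, so g_BRL/g_USD = 4.78981/4.6875 = 1.0218261.
The BRL side grows by 1 + 0.0409×210/365 = 1.0235315.
That pins the USD growth at 1.001669.
r = (1.001669 − 1)/(210/365) = 0.002901 → 0.29%.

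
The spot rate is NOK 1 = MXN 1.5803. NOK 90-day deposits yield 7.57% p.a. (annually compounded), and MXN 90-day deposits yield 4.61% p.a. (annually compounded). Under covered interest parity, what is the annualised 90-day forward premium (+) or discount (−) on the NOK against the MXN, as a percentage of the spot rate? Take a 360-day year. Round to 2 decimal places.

-2.78%

T = 90/360 years.
CIP forward (MXN per NOK) = 1.5803 × 1.011331/1.0184103 = 1.5693148.
(F − S)/S ÷ T = (1.5693148 − 1.5803)/1.5803/(90/360) = -0.027805 → -2.78%.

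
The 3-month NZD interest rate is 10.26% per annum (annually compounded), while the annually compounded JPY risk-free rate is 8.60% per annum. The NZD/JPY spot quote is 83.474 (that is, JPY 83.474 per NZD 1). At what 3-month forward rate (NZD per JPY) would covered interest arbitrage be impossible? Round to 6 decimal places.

0.012025

T = 3/12 years.
JPY accumulates by (1 + 0.0860)^(3/12) = 1.0208395.
NZD accumulates by (1 + 0.1026)^(3/12) = 1.0247183.
Forward (JPY per NZD) = 83.474 × 1.0208395 / 1.0247183 = 83.15803.
Invert for NZD per JPY: 1 / 83.15803 = 0.012025.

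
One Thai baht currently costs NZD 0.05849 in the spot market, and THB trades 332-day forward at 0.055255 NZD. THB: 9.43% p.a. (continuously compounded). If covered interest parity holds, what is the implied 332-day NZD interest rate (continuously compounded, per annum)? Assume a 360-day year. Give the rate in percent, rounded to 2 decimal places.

3.26%

T = 332/360 years.
By CIP, F/S equals the NZD-to-THB growth ratio: 0.055255/0.05849 = 0.9446914.
THB growth factor: e^(0.0943×332/360) = 1.0908591.
So the NZD growth factor = 1.0305252.
r = ln(1.0305252)/(332/360) = 0.032604 → 3.26%.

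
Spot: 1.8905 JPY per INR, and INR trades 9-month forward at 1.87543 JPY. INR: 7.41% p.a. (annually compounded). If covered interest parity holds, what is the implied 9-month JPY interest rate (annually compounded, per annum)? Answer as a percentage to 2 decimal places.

6.27%

T = 9/12 years.
By CIP, F/S equals the JPY-to-INR growth ratio: 1.87543/1.8905 = 0.9920286.
INR growth factor: (1 + 0.0741)^(9/12) = 1.0550755.
So the JPY growth factor = 1.0466651.
r = 1.0466651^(12/9) − 1 = 0.062699 → 6.27%.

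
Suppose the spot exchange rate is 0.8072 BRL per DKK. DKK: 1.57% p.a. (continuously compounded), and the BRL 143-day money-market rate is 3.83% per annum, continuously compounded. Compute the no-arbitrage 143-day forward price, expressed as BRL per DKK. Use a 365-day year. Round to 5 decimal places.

T = 143/365 years.
Growth of 1 BRL over T: e^(0.0383×143/365) = 1.0151183.
DKK growth factor: e^(0.0157×143/365) = 1.0061699.
So F = 0.8072 × 1.0151183 / 1.0061699 = 0.8143789 (BRL/DKK).

0.81438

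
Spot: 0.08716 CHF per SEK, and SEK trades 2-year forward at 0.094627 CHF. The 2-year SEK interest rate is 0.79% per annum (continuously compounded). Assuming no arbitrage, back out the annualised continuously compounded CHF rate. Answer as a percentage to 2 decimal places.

4.90%

T = 2 years.
CIP gives F = S · g_CHF/g_SEK, so g_CHF/g_SEK = 0.094627/0.08716 = 1.0856700.
SEK growth factor: e^(0.0079×2) = 1.0159255.
So the CHF growth factor = 1.1029598.
Take logs: ln 1.1029598 / 2 = 0.048999, so 4.90%.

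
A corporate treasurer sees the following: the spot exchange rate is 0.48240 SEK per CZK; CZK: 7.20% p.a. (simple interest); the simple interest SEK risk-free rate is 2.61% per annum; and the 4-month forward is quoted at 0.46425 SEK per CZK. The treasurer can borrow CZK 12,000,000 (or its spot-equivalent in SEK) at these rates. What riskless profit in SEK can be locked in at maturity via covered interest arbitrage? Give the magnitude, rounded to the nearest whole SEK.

SEK 134,459

T = 4/12 years.
Route A — deposit CZK, sell forward: 12,000,000 × 1.024000 × 0.46425 = SEK 5,704,704.00.
Route B — convert at spot, deposit SEK: 12,000,000 × 0.48240 × 1.008700 = SEK 5,839,162.56.
The quoted forward undervalues CZK, so borrow CZK, convert to SEK at spot, deposit the SEK at 2.61%, and buy CZK forward at 0.46425 to cover the loan.
Profit = 5,839,162.56 − 5,704,704.00 = SEK 134,459.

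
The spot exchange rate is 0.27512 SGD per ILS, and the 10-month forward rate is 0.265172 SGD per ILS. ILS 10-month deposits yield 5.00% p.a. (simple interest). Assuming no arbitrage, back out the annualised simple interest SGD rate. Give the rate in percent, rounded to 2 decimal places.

0.48%

T = 10/12 years.
F/S = 0.265172/0.27512 = 0.9638412 = (growth of SGD) / (growth of ILS).
The ILS side grows by 1 + 0.0500×10/12 = 1.0416667.
Hence g_SGD = 1.0040013.
r = (1.0040013 − 1)/(10/12) = 0.004802 → 0.48%.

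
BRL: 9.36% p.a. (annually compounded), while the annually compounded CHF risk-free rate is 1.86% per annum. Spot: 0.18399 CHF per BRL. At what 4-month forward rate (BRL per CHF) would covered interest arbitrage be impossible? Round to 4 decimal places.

5.5653

T = 4/12 years.
CHF accumulates by (1 + 0.0186)^(4/12) = 1.006162.
Growth of 1 BRL over T: (1 + 0.0936)^(4/12) = 1.0302742.
So F = 0.18399 × 1.006162 / 1.0302742 = 0.1796840 (CHF/BRL).
Quoted the other way: 1/0.1796840 = 5.5653 BRL per CHF.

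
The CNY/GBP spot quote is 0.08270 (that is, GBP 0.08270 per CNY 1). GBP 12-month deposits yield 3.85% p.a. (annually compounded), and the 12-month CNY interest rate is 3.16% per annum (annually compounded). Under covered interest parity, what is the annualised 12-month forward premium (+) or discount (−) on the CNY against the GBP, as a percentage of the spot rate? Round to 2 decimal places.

T = 1 year.
CIP forward (GBP per CNY) = 0.0827 × 1.038500/1.031600 = 0.08325315.
(F − S)/S ÷ T = (0.08325315 − 0.0827)/0.0827/1 = 0.006689 → 0.67%.

+0.67%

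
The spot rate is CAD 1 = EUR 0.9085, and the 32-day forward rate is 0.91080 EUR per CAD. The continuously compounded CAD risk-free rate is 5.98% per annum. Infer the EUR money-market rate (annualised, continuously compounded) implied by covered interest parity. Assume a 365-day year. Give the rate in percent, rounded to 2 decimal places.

T = 32/365 years.
By CIP, F/S equals the EUR-to-CAD growth ratio: 0.9108/0.9085 = 1.0025316.
The CAD side grows by e^(0.0598×32/365) = 1.0052565.
Hence g_EUR = 1.0078014.
r = ln(1.0078014)/(32/365) = 0.088639 → 8.86%.

8.86%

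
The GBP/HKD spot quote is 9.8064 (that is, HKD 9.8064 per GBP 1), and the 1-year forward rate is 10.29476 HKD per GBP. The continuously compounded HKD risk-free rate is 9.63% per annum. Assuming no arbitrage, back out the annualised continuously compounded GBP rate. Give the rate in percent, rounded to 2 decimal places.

T = 1 year.
CIP gives F = S · g_HKD/g_GBP, so g_HKD/g_GBP = 10.29476/9.8064 = 1.0498001.
The HKD side grows by e^(0.0963×1) = 1.1010893.
Hence g_GBP = 1.0488562.
r = ln(1.0488562)/1 = 0.047700 → 4.77%.

4.77%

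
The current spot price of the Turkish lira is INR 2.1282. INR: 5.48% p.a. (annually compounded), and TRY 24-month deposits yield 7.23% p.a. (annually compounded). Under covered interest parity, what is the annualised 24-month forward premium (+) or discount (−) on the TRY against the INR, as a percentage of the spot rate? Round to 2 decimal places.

T = 2 years.
No-arbitrage forward: 2.1282 × 1.112603 / 1.1498273 = 2.0593020 INR/TRY.
(F − S)/S ÷ T = (2.0593020 − 2.1282)/2.1282/2 = -0.016187 → -1.62%.

-1.62%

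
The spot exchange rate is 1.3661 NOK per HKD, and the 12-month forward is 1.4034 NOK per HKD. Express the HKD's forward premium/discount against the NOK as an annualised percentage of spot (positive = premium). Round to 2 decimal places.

T = 1 year.
(F − S)/S = (1.4034 − 1.3661)/1.3661 = 0.0273040.
×(1/T) gives 2.73% p.a.

+2.73%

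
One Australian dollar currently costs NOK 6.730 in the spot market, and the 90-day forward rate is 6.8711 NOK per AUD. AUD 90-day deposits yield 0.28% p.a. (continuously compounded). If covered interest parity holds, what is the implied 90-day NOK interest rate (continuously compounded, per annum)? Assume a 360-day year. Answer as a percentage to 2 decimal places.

T = 90/360 years.
By CIP, F/S equals the NOK-to-AUD growth ratio: 6.8711/6.73 = 1.0209658.
The AUD side grows by e^(0.0028×90/360) = 1.0007002.
Hence g_NOK = 1.0216807.
Take logs: ln 1.0216807 / (90/360) = 0.085796, so 8.58%.

8.58%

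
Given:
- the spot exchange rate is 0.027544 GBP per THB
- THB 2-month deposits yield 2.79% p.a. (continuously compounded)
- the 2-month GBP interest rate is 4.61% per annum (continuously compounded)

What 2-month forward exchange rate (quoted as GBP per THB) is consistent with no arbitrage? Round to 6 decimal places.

T = 2/12 years.
Growth of 1 GBP over T: e^(0.0461×2/12) = 1.0077129.
THB accumulates by e^(0.0279×2/12) = 1.0046608.
Forward (GBP per THB) = 0.027544 × 1.0077129 / 1.0046608 = 0.02762768.

0.027628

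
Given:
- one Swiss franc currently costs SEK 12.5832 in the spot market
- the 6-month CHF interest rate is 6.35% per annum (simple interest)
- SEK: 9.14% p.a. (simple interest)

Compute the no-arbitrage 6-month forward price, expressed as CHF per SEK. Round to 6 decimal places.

T = 6/12 years.
SEK growth factor: 1 + 0.0914×6/12 = 1.045700.
Growth of 1 CHF over T: 1 + 0.0635×6/12 = 1.031750.
CIP: F = S · (grow SEK)/(grow CHF) = 12.5832 × 1.045700/1.031750 = 12.75333 SEK per CHF.
Quoted the other way: 1/12.75333 = 0.078411 CHF per SEK.

0.078411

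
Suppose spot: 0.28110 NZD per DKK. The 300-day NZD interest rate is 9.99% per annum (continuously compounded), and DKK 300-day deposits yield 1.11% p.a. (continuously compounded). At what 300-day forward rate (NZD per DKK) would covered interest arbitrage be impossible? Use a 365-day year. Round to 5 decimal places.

T = 300/365 years.
NZD accumulates by e^(0.0999×300/365) = 1.0855748.
DKK growth factor: e^(0.0111×300/365) = 1.009165.
Forward (NZD per DKK) = 0.2811 × 1.0855748 / 1.009165 = 0.3023837.

0.30238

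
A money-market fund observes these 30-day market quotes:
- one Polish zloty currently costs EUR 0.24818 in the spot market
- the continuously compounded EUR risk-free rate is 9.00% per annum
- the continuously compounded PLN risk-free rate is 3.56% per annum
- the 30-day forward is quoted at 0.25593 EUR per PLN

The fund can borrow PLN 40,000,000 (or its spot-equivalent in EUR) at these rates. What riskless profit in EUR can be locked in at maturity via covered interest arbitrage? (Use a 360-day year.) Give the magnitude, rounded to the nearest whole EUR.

T = 30/360 years.
Invest the PLN and cover forward: 40,000,000 × 1.0029710716 × 0.25593 = EUR 10,267,615.45.
Convert at spot and invest in EUR: 40,000,000 × 0.24818 × 1.0075281954 = EUR 10,001,933.90.
The quoted forward overvalues PLN, so borrow EUR, buy PLN at spot, deposit the PLN at 3.56%, and sell the proceeds forward at 0.25593.
The gap between the two covered legs is EUR 265,682.

EUR 265,682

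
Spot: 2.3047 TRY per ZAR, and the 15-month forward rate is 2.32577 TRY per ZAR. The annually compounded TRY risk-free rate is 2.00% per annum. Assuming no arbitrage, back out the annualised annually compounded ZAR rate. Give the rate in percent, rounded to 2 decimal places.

T = 15/12 years.
F/S = 2.32577/2.3047 = 1.0091422 = (growth of TRY) / (growth of ZAR).
The TRY side grows by (1 + 0.0200)^(15/12) = 1.0250622.
That pins the ZAR growth at 1.0157758.
r = 1.0157758^(12/15) − 1 = 0.012601 → 1.26%.

1.26%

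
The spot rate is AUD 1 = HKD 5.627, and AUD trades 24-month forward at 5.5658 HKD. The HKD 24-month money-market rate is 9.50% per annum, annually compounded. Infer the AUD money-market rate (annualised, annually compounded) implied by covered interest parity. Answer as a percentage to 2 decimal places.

T = 2 years.
CIP gives F = S · g_HKD/g_AUD, so g_HKD/g_AUD = 5.5658/5.627 = 0.9891239.
The HKD side grows by (1 + 0.0950)^2 = 1.199025.
So the AUD growth factor = 1.2122091.
Annualise: 1.2122091^(1/2) − 1 = 0.101004 = 10.10%.

10.10%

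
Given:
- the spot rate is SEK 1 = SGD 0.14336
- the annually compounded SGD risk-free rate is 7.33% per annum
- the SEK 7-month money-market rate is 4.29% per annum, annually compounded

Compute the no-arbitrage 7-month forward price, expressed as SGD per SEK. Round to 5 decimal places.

T = 7/12 years.
SGD accumulates by (1 + 0.0733)^(7/12) = 1.042127.
Growth of 1 SEK over T: (1 + 0.0429)^(7/12) = 1.0248058.
CIP: F = S · (grow SGD)/(grow SEK) = 0.14336 × 1.042127/1.0248058 = 0.1457831 SGD per SEK.

0.14578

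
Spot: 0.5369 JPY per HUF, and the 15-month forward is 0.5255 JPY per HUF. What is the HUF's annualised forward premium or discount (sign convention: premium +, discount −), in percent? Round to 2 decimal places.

-1.70%

T = 15/12 years.
HUF trades forward at -2.12330% vs spot over the period.
×(1/T) gives -1.70% p.a.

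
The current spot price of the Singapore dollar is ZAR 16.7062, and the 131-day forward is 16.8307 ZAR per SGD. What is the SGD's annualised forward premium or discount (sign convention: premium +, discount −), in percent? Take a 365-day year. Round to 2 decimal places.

+2.08%

T = 131/365 years.
Period premium: (16.8307 − 16.7062)/16.7062 = 0.0074523.
Annualise by dividing by T: 0.0074523 / (131/365) = 0.020764 → 2.08%.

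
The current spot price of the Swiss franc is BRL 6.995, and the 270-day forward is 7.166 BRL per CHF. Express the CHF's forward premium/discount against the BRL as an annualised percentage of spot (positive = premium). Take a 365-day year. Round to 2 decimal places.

T = 270/365 years.
CHF trades forward at +2.44460% vs spot over the period.
Per annum: 0.0244460 / (270/365) = 0.033047 = 3.30%.

+3.30%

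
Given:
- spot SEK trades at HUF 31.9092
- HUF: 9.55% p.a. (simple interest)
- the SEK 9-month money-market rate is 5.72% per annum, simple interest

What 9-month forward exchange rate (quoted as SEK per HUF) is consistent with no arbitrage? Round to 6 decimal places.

T = 9/12 years.
HUF growth factor: 1 + 0.0955×9/12 = 1.071625.
SEK growth factor: 1 + 0.0572×9/12 = 1.042900.
Forward (HUF per SEK) = 31.9092 × 1.071625 / 1.042900 = 32.78809.
Quoted the other way: 1/32.78809 = 0.030499 SEK per HUF.

0.030499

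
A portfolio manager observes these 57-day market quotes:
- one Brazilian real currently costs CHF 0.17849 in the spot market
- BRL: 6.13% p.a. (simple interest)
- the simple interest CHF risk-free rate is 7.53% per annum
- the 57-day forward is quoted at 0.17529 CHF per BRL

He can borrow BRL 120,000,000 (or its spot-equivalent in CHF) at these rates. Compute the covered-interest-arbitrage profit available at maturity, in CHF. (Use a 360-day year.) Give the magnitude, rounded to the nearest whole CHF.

T = 57/360 years.
Route A — deposit BRL, sell forward: 120,000,000 × 1.0097058333 × 0.17529 = CHF 21,238,960.26.
Route B — convert at spot, deposit CHF: 120,000,000 × 0.17849 × 1.0119225 = CHF 21,674,165.64.
The quoted forward undervalues BRL, so borrow BRL, convert to CHF at spot, deposit the CHF at 7.53%, and buy BRL forward at 0.17529 to cover the loan.
Arbitrage profit = |21,238,960.26 − 21,674,165.64| = CHF 435,205.

CHF 435,205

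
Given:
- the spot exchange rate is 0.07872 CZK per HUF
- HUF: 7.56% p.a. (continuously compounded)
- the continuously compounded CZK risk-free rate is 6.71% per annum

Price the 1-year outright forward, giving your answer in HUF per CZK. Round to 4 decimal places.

T = 1 year.
CZK accumulates by e^(0.0671×1) = 1.06940241.
HUF accumulates by e^(0.0756×1) = 1.07853108.
So F = 0.07872 × 1.06940241 / 1.07853108 = 0.078053715 (CZK/HUF).
Invert for HUF per CZK: 1 / 0.078053715 = 12.8117.

12.8117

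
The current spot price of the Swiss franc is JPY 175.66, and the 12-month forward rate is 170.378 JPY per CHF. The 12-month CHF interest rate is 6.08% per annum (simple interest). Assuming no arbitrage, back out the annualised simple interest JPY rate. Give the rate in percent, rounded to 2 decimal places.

T = 1 year.
CIP gives F = S · g_JPY/g_CHF, so g_JPY/g_CHF = 170.378/175.66 = 0.9699305.
The CHF side grows by 1 + 0.0608×1 = 1.060800.
So the JPY growth factor = 1.0289023.
r = (1.0289023 − 1)/1 = 0.028902 → 2.89%.

2.89%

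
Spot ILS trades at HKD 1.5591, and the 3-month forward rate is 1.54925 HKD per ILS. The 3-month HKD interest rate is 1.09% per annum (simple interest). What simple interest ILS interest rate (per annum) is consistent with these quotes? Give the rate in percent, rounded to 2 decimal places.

3.64%

T = 3/12 years.
F/S = 1.54925/1.5591 = 0.9936823 = (growth of HKD) / (growth of ILS).
HKD growth factor: 1 + 0.0109×3/12 = 1.002725.
Hence g_ILS = 1.0091002.
(1.0091002 − 1)/T = 0.036401, i.e. 3.64%.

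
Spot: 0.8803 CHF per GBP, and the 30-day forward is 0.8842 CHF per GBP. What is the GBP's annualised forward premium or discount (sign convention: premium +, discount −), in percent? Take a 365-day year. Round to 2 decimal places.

T = 30/365 years.
(F − S)/S = (0.8842 − 0.8803)/0.8803 = 0.0044303.
Annualise by dividing by T: 0.0044303 / (30/365) = 0.053902 → 5.39%.

+5.39%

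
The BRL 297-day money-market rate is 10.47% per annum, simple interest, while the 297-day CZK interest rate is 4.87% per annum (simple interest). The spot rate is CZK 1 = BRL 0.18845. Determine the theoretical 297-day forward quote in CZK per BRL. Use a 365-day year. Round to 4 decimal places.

5.0836

T = 297/365 years.
BRL accumulates by 1 + 0.1047×297/365 = 1.0851942.
CZK growth factor: 1 + 0.0487×297/365 = 1.0396271.
So F = 0.18845 × 1.0851942 / 1.0396271 = 0.1967098 (BRL/CZK).
Quoted the other way: 1/0.1967098 = 5.0836 CZK per BRL.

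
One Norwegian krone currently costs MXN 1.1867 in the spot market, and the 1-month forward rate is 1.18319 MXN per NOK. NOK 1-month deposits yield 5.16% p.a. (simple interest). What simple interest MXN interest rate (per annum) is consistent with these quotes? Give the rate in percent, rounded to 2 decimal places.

1.60%

T = 1/12 years.
By CIP, F/S equals the MXN-to-NOK growth ratio: 1.18319/1.1867 = 0.9970422.
The NOK side grows by 1 + 0.0516×1/12 = 1.004300.
Hence g_MXN = 1.0013295.
(1.0013295 − 1)/T = 0.015954, i.e. 1.60%.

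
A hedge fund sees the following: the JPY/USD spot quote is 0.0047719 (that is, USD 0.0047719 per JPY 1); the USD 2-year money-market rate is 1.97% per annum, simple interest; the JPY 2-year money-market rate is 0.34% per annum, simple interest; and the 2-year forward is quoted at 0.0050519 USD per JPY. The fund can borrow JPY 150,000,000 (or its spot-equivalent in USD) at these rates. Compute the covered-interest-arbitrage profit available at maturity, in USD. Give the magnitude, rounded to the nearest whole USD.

T = 2 years.
Route A — deposit JPY, sell forward: 150,000,000 × 1.006800 × 0.0050519 = USD 762,937.94.
Route B — convert at spot, deposit USD: 150,000,000 × 0.0047719 × 1.039400 = USD 743,986.93.
The quoted forward overvalues JPY, so borrow USD, buy JPY at spot, deposit the JPY at 0.34%, and sell the proceeds forward at 0.0050519.
Profit = 762,937.94 − 743,986.93 = USD 18,951.

USD 18,951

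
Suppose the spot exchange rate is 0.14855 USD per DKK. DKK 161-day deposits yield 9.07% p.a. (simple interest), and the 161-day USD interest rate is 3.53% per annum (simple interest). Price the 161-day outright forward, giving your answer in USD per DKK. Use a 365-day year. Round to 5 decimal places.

T = 161/365 years.
USD growth factor: 1 + 0.0353×161/365 = 1.0155707.
DKK growth factor: 1 + 0.0907×161/365 = 1.0400074.
CIP: F = S · (grow USD)/(grow DKK) = 0.14855 × 1.0155707/1.0400074 = 0.1450596 USD per DKK.

0.14506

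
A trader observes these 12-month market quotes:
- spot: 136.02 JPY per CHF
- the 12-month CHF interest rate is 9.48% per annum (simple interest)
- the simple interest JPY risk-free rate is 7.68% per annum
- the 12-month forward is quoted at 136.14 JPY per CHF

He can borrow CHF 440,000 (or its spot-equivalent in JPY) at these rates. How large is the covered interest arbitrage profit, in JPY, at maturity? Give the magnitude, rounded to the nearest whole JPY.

T = 1 year.
Route A — deposit CHF, sell forward: 440,000 × 1.094800 × 136.14 = JPY 65,580,271.68.
Route B — convert at spot, deposit JPY: 440,000 × 136.02 × 1.076800 = JPY 64,445,187.84.
The quoted forward overvalues CHF, so borrow JPY, buy CHF at spot, deposit the CHF at 9.48%, and sell the proceeds forward at 136.14.
Profit = 65,580,271.68 − 64,445,187.84 = JPY 1,135,084.

JPY 1,135,084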